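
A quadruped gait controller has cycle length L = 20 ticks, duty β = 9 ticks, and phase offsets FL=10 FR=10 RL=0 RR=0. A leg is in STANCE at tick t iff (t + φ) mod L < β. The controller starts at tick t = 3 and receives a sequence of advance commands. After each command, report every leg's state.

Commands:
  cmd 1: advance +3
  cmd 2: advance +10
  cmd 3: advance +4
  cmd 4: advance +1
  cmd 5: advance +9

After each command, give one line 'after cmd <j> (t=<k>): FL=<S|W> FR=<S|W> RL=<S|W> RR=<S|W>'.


start t=3: FL=W FR=W RL=S RR=S
cmd 1: advance +3 → t=6, phase=(16,16,6,6) → FL=W FR=W RL=S RR=S
cmd 2: advance +10 → t=16, phase=(6,6,16,16) → FL=S FR=S RL=W RR=W
cmd 3: advance +4 → t=20, phase=(10,10,0,0) → FL=W FR=W RL=S RR=S
cmd 4: advance +1 → t=21, phase=(11,11,1,1) → FL=W FR=W RL=S RR=S
cmd 5: advance +9 → t=30, phase=(0,0,10,10) → FL=S FR=S RL=W RR=W

after cmd 1 (t=6): FL=W FR=W RL=S RR=S
after cmd 2 (t=16): FL=S FR=S RL=W RR=W
after cmd 3 (t=20): FL=W FR=W RL=S RR=S
after cmd 4 (t=21): FL=W FR=W RL=S RR=S
after cmd 5 (t=30): FL=S FR=S RL=W RR=W


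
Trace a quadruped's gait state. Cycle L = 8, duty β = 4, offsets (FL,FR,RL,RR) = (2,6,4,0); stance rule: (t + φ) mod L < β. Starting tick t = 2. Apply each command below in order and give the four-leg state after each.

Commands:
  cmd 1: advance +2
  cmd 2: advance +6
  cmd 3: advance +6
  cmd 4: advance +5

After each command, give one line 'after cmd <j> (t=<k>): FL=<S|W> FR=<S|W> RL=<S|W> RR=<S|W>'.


start t=2: FL=W FR=S RL=W RR=S
cmd 1: advance +2 → t=4, phase=(6,2,0,4) → FL=W FR=S RL=S RR=W
cmd 2: advance +6 → t=10, phase=(4,0,6,2) → FL=W FR=S RL=W RR=S
cmd 3: advance +6 → t=16, phase=(2,6,4,0) → FL=S FR=W RL=W RR=S
cmd 4: advance +5 → t=21, phase=(7,3,1,5) → FL=W FR=S RL=S RR=W

after cmd 1 (t=4): FL=W FR=S RL=S RR=W
after cmd 2 (t=10): FL=W FR=S RL=W RR=S
after cmd 3 (t=16): FL=S FR=W RL=W RR=S
after cmd 4 (t=21): FL=W FR=S RL=S RR=W


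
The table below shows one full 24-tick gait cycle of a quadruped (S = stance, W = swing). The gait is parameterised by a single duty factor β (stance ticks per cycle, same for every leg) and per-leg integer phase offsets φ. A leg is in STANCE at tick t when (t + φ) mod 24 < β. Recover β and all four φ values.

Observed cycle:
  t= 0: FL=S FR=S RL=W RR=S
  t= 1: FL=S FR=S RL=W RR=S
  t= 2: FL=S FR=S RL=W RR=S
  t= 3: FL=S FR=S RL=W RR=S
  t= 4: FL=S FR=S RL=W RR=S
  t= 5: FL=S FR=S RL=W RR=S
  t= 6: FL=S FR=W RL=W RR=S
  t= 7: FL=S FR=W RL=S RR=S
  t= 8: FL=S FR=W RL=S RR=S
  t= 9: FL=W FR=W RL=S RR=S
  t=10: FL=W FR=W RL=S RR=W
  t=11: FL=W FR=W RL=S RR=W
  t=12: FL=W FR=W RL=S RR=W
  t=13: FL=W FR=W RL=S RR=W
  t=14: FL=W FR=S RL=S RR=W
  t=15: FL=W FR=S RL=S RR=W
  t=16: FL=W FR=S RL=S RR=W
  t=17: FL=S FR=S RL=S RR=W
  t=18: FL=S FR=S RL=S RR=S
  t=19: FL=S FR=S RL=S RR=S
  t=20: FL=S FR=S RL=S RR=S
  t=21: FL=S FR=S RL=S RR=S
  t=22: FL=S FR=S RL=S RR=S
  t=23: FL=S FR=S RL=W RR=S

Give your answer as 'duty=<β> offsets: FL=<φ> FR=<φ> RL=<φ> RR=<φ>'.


duty β = stance ticks per leg = 16
FL: stance ticks = 16; W→S at t=17 → φ=7
FR: stance ticks = 16; W→S at t=14 → φ=10
RL: stance ticks = 16; W→S at t=7 → φ=17
RR: stance ticks = 16; W→S at t=18 → φ=6

duty=16 offsets: FL=7 FR=10 RL=17 RR=6


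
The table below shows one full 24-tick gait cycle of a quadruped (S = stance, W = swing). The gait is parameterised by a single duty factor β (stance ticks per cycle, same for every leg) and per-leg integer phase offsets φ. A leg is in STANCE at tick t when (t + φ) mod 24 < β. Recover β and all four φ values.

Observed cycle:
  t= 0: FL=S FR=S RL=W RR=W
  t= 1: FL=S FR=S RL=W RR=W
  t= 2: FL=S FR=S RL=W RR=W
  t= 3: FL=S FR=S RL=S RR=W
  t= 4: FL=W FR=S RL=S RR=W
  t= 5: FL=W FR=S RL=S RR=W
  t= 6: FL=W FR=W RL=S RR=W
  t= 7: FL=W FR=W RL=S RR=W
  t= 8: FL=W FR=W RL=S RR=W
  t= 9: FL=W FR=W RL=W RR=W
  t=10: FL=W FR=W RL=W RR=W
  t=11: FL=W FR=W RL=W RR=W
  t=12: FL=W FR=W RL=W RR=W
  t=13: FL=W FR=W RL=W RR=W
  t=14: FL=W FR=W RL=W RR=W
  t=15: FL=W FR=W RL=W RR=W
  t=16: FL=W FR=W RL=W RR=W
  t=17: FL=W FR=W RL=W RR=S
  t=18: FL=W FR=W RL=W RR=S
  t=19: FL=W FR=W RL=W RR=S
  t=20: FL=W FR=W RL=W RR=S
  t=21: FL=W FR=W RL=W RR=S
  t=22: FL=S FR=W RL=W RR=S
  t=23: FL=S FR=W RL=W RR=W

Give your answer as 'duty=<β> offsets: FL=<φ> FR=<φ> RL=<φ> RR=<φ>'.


duty β = stance ticks per leg = 6
FL: stance ticks = 6; W→S at t=22 → φ=2
FR: stance ticks = 6; W→S at t=0 → φ=0
RL: stance ticks = 6; W→S at t=3 → φ=21
RR: stance ticks = 6; W→S at t=17 → φ=7

duty=6 offsets: FL=2 FR=0 RL=21 RR=7


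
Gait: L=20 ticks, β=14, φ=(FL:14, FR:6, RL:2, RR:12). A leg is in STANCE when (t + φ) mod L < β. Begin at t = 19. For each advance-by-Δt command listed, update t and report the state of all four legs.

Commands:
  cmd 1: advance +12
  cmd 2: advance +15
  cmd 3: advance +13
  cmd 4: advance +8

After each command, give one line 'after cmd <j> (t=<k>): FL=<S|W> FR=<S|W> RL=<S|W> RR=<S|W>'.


start t=19: FL=S FR=S RL=S RR=S
cmd 1: advance +12 → t=31, phase=(5,17,13,3) → FL=S FR=W RL=S RR=S
cmd 2: advance +15 → t=46, phase=(0,12,8,18) → FL=S FR=S RL=S RR=W
cmd 3: advance +13 → t=59, phase=(13,5,1,11) → FL=S FR=S RL=S RR=S
cmd 4: advance +8 → t=67, phase=(1,13,9,19) → FL=S FR=S RL=S RR=W

after cmd 1 (t=31): FL=S FR=W RL=S RR=S
after cmd 2 (t=46): FL=S FR=S RL=S RR=W
after cmd 3 (t=59): FL=S FR=S RL=S RR=S
after cmd 4 (t=67): FL=S FR=S RL=S RR=W


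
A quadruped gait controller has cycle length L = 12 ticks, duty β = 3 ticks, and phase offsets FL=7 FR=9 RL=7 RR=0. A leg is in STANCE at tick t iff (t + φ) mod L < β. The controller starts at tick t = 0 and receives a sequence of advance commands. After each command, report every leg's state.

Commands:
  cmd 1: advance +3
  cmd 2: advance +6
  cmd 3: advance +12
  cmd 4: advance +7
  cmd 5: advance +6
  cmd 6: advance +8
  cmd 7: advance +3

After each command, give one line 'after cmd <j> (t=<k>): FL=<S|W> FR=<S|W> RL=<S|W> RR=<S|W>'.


after cmd 1 (t=3): FL=W FR=S RL=W RR=W
after cmd 2 (t=9): FL=W FR=W RL=W RR=W
after cmd 3 (t=21): FL=W FR=W RL=W RR=W
after cmd 4 (t=28): FL=W FR=S RL=W RR=W
after cmd 5 (t=34): FL=W FR=W RL=W RR=W
after cmd 6 (t=42): FL=S FR=W RL=S RR=W
after cmd 7 (t=45): FL=W FR=W RL=W RR=W

start t=0: FL=W FR=W RL=W RR=S
cmd 1: advance +3 → t=3, phase=(10,0,10,3) → FL=W FR=S RL=W RR=W
cmd 2: advance +6 → t=9, phase=(4,6,4,9) → FL=W FR=W RL=W RR=W
cmd 3: advance +12 → t=21, phase=(4,6,4,9) → FL=W FR=W RL=W RR=W
cmd 4: advance +7 → t=28, phase=(11,1,11,4) → FL=W FR=S RL=W RR=W
cmd 5: advance +6 → t=34, phase=(5,7,5,10) → FL=W FR=W RL=W RR=W
cmd 6: advance +8 → t=42, phase=(1,3,1,6) → FL=S FR=W RL=S RR=W
cmd 7: advance +3 → t=45, phase=(4,6,4,9) → FL=W FR=W RL=W RR=W


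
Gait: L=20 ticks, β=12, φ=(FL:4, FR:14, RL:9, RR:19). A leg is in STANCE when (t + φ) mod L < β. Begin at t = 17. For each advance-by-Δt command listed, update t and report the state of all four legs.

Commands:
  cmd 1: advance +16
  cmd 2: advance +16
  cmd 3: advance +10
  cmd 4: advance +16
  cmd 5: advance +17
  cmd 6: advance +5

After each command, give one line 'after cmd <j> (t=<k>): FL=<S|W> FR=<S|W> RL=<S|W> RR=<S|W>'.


start t=17: FL=S FR=S RL=S RR=W
cmd 1: advance +16 → t=33, phase=(17,7,2,12) → FL=W FR=S RL=S RR=W
cmd 2: advance +16 → t=49, phase=(13,3,18,8) → FL=W FR=S RL=W RR=S
cmd 3: advance +10 → t=59, phase=(3,13,8,18) → FL=S FR=W RL=S RR=W
cmd 4: advance +16 → t=75, phase=(19,9,4,14) → FL=W FR=S RL=S RR=W
cmd 5: advance +17 → t=92, phase=(16,6,1,11) → FL=W FR=S RL=S RR=S
cmd 6: advance +5 → t=97, phase=(1,11,6,16) → FL=S FR=S RL=S RR=W

after cmd 1 (t=33): FL=W FR=S RL=S RR=W
after cmd 2 (t=49): FL=W FR=S RL=W RR=S
after cmd 3 (t=59): FL=S FR=W RL=S RR=W
after cmd 4 (t=75): FL=W FR=S RL=S RR=W
after cmd 5 (t=92): FL=W FR=S RL=S RR=S
after cmd 6 (t=97): FL=S FR=S RL=S RR=W


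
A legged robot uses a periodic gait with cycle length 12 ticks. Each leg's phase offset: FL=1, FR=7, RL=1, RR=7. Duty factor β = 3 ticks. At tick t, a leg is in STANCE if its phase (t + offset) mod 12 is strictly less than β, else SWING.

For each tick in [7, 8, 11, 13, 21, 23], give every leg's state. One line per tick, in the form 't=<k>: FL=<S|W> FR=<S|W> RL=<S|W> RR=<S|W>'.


t=7: FL=W FR=S RL=W RR=S
t=8: FL=W FR=W RL=W RR=W
t=11: FL=S FR=W RL=S RR=W
t=13: FL=S FR=W RL=S RR=W
t=21: FL=W FR=W RL=W RR=W
t=23: FL=S FR=W RL=S RR=W

t=7: phase=(8,2,8,2) vs β=3 → FL=W FR=S RL=W RR=S
t=8: phase=(9,3,9,3) vs β=3 → FL=W FR=W RL=W RR=W
t=11: phase=(0,6,0,6) vs β=3 → FL=S FR=W RL=S RR=W
t=13: phase=(2,8,2,8) vs β=3 → FL=S FR=W RL=S RR=W
t=21: phase=(10,4,10,4) vs β=3 → FL=W FR=W RL=W RR=W
t=23: phase=(0,6,0,6) vs β=3 → FL=S FR=W RL=S RR=W


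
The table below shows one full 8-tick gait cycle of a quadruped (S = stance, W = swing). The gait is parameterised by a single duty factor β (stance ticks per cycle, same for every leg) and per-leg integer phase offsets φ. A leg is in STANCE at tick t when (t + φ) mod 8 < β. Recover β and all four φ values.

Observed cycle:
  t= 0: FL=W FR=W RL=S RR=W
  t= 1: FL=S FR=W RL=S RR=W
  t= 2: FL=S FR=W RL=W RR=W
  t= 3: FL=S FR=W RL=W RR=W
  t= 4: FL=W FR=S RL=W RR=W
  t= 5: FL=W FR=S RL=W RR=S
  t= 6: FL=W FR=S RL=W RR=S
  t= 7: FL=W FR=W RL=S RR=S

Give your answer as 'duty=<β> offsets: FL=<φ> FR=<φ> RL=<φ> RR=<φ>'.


duty β = stance ticks per leg = 3
FL: stance ticks = 3; W→S at t=1 → φ=7
FR: stance ticks = 3; W→S at t=4 → φ=4
RL: stance ticks = 3; W→S at t=7 → φ=1
RR: stance ticks = 3; W→S at t=5 → φ=3

duty=3 offsets: FL=7 FR=4 RL=1 RR=3


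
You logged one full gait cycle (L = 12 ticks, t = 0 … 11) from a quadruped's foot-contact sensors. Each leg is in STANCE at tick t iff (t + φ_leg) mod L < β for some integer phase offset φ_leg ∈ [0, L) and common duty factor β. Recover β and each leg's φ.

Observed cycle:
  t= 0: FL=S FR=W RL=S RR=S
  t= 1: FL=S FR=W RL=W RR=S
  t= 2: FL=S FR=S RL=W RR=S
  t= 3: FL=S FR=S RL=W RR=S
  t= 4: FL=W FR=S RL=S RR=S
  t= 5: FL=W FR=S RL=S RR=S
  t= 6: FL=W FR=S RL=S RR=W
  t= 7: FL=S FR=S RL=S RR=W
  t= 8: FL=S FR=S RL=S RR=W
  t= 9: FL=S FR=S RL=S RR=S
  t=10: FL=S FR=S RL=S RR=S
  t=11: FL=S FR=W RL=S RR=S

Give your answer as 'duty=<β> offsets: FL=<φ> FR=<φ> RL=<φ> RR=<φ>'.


duty=9 offsets: FL=5 FR=10 RL=8 RR=3

duty β = stance ticks per leg = 9
FL: stance ticks = 9; W→S at t=7 → φ=5
FR: stance ticks = 9; W→S at t=2 → φ=10
RL: stance ticks = 9; W→S at t=4 → φ=8
RR: stance ticks = 9; W→S at t=9 → φ=3


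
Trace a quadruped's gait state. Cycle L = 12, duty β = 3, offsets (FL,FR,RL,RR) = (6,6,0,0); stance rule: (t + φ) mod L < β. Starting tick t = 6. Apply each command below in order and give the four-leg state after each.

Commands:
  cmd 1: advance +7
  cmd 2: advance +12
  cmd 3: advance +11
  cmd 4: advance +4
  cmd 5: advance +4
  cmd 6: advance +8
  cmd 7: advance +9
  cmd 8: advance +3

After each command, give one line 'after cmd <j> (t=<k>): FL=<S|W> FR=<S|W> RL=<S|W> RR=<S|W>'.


after cmd 1 (t=13): FL=W FR=W RL=S RR=S
after cmd 2 (t=25): FL=W FR=W RL=S RR=S
after cmd 3 (t=36): FL=W FR=W RL=S RR=S
after cmd 4 (t=40): FL=W FR=W RL=W RR=W
after cmd 5 (t=44): FL=S FR=S RL=W RR=W
after cmd 6 (t=52): FL=W FR=W RL=W RR=W
after cmd 7 (t=61): FL=W FR=W RL=S RR=S
after cmd 8 (t=64): FL=W FR=W RL=W RR=W

start t=6: FL=S FR=S RL=W RR=W
cmd 1: advance +7 → t=13, phase=(7,7,1,1) → FL=W FR=W RL=S RR=S
cmd 2: advance +12 → t=25, phase=(7,7,1,1) → FL=W FR=W RL=S RR=S
cmd 3: advance +11 → t=36, phase=(6,6,0,0) → FL=W FR=W RL=S RR=S
cmd 4: advance +4 → t=40, phase=(10,10,4,4) → FL=W FR=W RL=W RR=W
cmd 5: advance +4 → t=44, phase=(2,2,8,8) → FL=S FR=S RL=W RR=W
cmd 6: advance +8 → t=52, phase=(10,10,4,4) → FL=W FR=W RL=W RR=W
cmd 7: advance +9 → t=61, phase=(7,7,1,1) → FL=W FR=W RL=S RR=S
cmd 8: advance +3 → t=64, phase=(10,10,4,4) → FL=W FR=W RL=W RR=W


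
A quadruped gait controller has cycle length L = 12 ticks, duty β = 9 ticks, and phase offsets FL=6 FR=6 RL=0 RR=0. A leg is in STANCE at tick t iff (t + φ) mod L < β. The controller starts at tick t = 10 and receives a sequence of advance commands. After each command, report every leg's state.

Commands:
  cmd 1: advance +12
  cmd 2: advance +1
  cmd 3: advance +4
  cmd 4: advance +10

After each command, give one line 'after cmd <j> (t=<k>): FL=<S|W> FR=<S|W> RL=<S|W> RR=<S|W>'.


after cmd 1 (t=22): FL=S FR=S RL=W RR=W
after cmd 2 (t=23): FL=S FR=S RL=W RR=W
after cmd 3 (t=27): FL=W FR=W RL=S RR=S
after cmd 4 (t=37): FL=S FR=S RL=S RR=S

start t=10: FL=S FR=S RL=W RR=W
cmd 1: advance +12 → t=22, phase=(4,4,10,10) → FL=S FR=S RL=W RR=W
cmd 2: advance +1 → t=23, phase=(5,5,11,11) → FL=S FR=S RL=W RR=W
cmd 3: advance +4 → t=27, phase=(9,9,3,3) → FL=W FR=W RL=S RR=S
cmd 4: advance +10 → t=37, phase=(7,7,1,1) → FL=S FR=S RL=S RR=S


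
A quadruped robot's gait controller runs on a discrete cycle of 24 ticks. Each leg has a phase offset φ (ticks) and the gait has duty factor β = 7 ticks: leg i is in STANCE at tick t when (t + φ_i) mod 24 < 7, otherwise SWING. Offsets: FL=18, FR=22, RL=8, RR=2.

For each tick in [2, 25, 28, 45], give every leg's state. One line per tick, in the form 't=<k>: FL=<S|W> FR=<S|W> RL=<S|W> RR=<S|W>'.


t=2: phase=(20,0,10,4) vs β=7 → FL=W FR=S RL=W RR=S
t=25: phase=(19,23,9,3) vs β=7 → FL=W FR=W RL=W RR=S
t=28: phase=(22,2,12,6) vs β=7 → FL=W FR=S RL=W RR=S
t=45: phase=(15,19,5,23) vs β=7 → FL=W FR=W RL=S RR=W

t=2: FL=W FR=S RL=W RR=S
t=25: FL=W FR=W RL=W RR=S
t=28: FL=W FR=S RL=W RR=S
t=45: FL=W FR=W RL=S RR=W


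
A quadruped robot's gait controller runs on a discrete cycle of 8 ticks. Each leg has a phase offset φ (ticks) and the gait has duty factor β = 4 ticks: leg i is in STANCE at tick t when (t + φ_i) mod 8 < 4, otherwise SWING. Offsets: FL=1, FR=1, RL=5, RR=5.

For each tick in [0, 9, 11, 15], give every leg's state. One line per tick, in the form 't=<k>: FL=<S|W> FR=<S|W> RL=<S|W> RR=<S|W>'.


t=0: FL=S FR=S RL=W RR=W
t=9: FL=S FR=S RL=W RR=W
t=11: FL=W FR=W RL=S RR=S
t=15: FL=S FR=S RL=W RR=W

t=0: phase=(1,1,5,5) vs β=4 → FL=S FR=S RL=W RR=W
t=9: phase=(2,2,6,6) vs β=4 → FL=S FR=S RL=W RR=W
t=11: phase=(4,4,0,0) vs β=4 → FL=W FR=W RL=S RR=S
t=15: phase=(0,0,4,4) vs β=4 → FL=S FR=S RL=W RR=W


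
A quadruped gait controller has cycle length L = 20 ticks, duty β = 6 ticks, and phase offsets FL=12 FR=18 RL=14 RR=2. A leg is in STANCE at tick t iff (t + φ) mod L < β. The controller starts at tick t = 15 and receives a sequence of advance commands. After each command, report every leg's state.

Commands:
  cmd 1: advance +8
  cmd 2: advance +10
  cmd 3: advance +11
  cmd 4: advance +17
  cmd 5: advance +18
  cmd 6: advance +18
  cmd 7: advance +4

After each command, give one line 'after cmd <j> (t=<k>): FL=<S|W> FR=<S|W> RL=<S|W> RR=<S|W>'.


start t=15: FL=W FR=W RL=W RR=W
cmd 1: advance +8 → t=23, phase=(15,1,17,5) → FL=W FR=S RL=W RR=S
cmd 2: advance +10 → t=33, phase=(5,11,7,15) → FL=S FR=W RL=W RR=W
cmd 3: advance +11 → t=44, phase=(16,2,18,6) → FL=W FR=S RL=W RR=W
cmd 4: advance +17 → t=61, phase=(13,19,15,3) → FL=W FR=W RL=W RR=S
cmd 5: advance +18 → t=79, phase=(11,17,13,1) → FL=W FR=W RL=W RR=S
cmd 6: advance +18 → t=97, phase=(9,15,11,19) → FL=W FR=W RL=W RR=W
cmd 7: advance +4 → t=101, phase=(13,19,15,3) → FL=W FR=W RL=W RR=S

after cmd 1 (t=23): FL=W FR=S RL=W RR=S
after cmd 2 (t=33): FL=S FR=W RL=W RR=W
after cmd 3 (t=44): FL=W FR=S RL=W RR=W
after cmd 4 (t=61): FL=W FR=W RL=W RR=S
after cmd 5 (t=79): FL=W FR=W RL=W RR=S
after cmd 6 (t=97): FL=W FR=W RL=W RR=W
after cmd 7 (t=101): FL=W FR=W RL=W RR=S


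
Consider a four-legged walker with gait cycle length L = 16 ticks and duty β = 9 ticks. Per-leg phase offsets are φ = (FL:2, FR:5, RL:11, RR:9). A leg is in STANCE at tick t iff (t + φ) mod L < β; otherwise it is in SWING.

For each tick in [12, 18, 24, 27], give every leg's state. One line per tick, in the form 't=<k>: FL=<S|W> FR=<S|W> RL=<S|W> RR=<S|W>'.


t=12: phase=(14,1,7,5) vs β=9 → FL=W FR=S RL=S RR=S
t=18: phase=(4,7,13,11) vs β=9 → FL=S FR=S RL=W RR=W
t=24: phase=(10,13,3,1) vs β=9 → FL=W FR=W RL=S RR=S
t=27: phase=(13,0,6,4) vs β=9 → FL=W FR=S RL=S RR=S

t=12: FL=W FR=S RL=S RR=S
t=18: FL=S FR=S RL=W RR=W
t=24: FL=W FR=W RL=S RR=S
t=27: FL=W FR=S RL=S RR=S


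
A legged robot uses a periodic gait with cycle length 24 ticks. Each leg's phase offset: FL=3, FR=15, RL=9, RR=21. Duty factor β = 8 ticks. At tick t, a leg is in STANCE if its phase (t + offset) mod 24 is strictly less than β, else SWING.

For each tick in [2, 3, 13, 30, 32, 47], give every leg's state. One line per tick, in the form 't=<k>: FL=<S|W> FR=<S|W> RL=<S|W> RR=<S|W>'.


t=2: phase=(5,17,11,23) vs β=8 → FL=S FR=W RL=W RR=W
t=3: phase=(6,18,12,0) vs β=8 → FL=S FR=W RL=W RR=S
t=13: phase=(16,4,22,10) vs β=8 → FL=W FR=S RL=W RR=W
t=30: phase=(9,21,15,3) vs β=8 → FL=W FR=W RL=W RR=S
t=32: phase=(11,23,17,5) vs β=8 → FL=W FR=W RL=W RR=S
t=47: phase=(2,14,8,20) vs β=8 → FL=S FR=W RL=W RR=W

t=2: FL=S FR=W RL=W RR=W
t=3: FL=S FR=W RL=W RR=S
t=13: FL=W FR=S RL=W RR=W
t=30: FL=W FR=W RL=W RR=S
t=32: FL=W FR=W RL=W RR=S
t=47: FL=S FR=W RL=W RR=W


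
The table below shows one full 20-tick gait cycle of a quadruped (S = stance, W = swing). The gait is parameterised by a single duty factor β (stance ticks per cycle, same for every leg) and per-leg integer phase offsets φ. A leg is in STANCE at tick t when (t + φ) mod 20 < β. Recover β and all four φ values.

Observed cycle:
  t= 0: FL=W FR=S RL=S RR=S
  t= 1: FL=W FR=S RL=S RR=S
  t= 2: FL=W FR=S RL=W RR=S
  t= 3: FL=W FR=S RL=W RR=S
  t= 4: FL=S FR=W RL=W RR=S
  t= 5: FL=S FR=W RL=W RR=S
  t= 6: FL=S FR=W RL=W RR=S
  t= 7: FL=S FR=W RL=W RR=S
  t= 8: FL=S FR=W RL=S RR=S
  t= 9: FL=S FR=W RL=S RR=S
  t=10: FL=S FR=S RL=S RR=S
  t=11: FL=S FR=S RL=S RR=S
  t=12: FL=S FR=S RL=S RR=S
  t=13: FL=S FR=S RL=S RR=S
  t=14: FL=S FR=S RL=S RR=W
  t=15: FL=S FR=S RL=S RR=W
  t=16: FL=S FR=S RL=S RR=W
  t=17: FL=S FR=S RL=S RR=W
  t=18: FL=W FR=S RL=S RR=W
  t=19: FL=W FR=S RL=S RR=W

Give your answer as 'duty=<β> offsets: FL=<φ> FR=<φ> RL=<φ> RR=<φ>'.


duty β = stance ticks per leg = 14
FL: stance ticks = 14; W→S at t=4 → φ=16
FR: stance ticks = 14; W→S at t=10 → φ=10
RL: stance ticks = 14; W→S at t=8 → φ=12
RR: stance ticks = 14; W→S at t=0 → φ=0

duty=14 offsets: FL=16 FR=10 RL=12 RR=0


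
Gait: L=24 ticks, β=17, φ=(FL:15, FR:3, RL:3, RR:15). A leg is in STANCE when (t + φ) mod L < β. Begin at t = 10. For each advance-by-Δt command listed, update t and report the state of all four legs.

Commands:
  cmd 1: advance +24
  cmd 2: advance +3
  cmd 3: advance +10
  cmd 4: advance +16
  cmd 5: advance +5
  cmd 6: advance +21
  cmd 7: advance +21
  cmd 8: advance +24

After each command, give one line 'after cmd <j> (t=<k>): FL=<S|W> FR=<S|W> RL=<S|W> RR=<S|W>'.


start t=10: FL=S FR=S RL=S RR=S
cmd 1: advance +24 → t=34, phase=(1,13,13,1) → FL=S FR=S RL=S RR=S
cmd 2: advance +3 → t=37, phase=(4,16,16,4) → FL=S FR=S RL=S RR=S
cmd 3: advance +10 → t=47, phase=(14,2,2,14) → FL=S FR=S RL=S RR=S
cmd 4: advance +16 → t=63, phase=(6,18,18,6) → FL=S FR=W RL=W RR=S
cmd 5: advance +5 → t=68, phase=(11,23,23,11) → FL=S FR=W RL=W RR=S
cmd 6: advance +21 → t=89, phase=(8,20,20,8) → FL=S FR=W RL=W RR=S
cmd 7: advance +21 → t=110, phase=(5,17,17,5) → FL=S FR=W RL=W RR=S
cmd 8: advance +24 → t=134, phase=(5,17,17,5) → FL=S FR=W RL=W RR=S

after cmd 1 (t=34): FL=S FR=S RL=S RR=S
after cmd 2 (t=37): FL=S FR=S RL=S RR=S
after cmd 3 (t=47): FL=S FR=S RL=S RR=S
after cmd 4 (t=63): FL=S FR=W RL=W RR=S
after cmd 5 (t=68): FL=S FR=W RL=W RR=S
after cmd 6 (t=89): FL=S FR=W RL=W RR=S
after cmd 7 (t=110): FL=S FR=W RL=W RR=S
after cmd 8 (t=134): FL=S FR=W RL=W RR=S


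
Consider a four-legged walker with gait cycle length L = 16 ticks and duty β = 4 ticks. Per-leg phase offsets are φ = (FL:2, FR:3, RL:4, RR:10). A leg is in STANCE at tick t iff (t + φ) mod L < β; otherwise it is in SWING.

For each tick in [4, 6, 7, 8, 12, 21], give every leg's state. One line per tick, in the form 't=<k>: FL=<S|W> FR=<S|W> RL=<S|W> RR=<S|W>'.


t=4: phase=(6,7,8,14) vs β=4 → FL=W FR=W RL=W RR=W
t=6: phase=(8,9,10,0) vs β=4 → FL=W FR=W RL=W RR=S
t=7: phase=(9,10,11,1) vs β=4 → FL=W FR=W RL=W RR=S
t=8: phase=(10,11,12,2) vs β=4 → FL=W FR=W RL=W RR=S
t=12: phase=(14,15,0,6) vs β=4 → FL=W FR=W RL=S RR=W
t=21: phase=(7,8,9,15) vs β=4 → FL=W FR=W RL=W RR=W

t=4: FL=W FR=W RL=W RR=W
t=6: FL=W FR=W RL=W RR=S
t=7: FL=W FR=W RL=W RR=S
t=8: FL=W FR=W RL=W RR=S
t=12: FL=W FR=W RL=S RR=W
t=21: FL=W FR=W RL=W RR=W


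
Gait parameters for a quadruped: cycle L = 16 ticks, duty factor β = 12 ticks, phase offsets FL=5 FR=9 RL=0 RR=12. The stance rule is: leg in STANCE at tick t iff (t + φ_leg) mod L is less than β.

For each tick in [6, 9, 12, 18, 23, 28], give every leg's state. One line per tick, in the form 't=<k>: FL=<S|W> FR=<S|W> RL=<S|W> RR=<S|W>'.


t=6: phase=(11,15,6,2) vs β=12 → FL=S FR=W RL=S RR=S
t=9: phase=(14,2,9,5) vs β=12 → FL=W FR=S RL=S RR=S
t=12: phase=(1,5,12,8) vs β=12 → FL=S FR=S RL=W RR=S
t=18: phase=(7,11,2,14) vs β=12 → FL=S FR=S RL=S RR=W
t=23: phase=(12,0,7,3) vs β=12 → FL=W FR=S RL=S RR=S
t=28: phase=(1,5,12,8) vs β=12 → FL=S FR=S RL=W RR=S

t=6: FL=S FR=W RL=S RR=S
t=9: FL=W FR=S RL=S RR=S
t=12: FL=S FR=S RL=W RR=S
t=18: FL=S FR=S RL=S RR=W
t=23: FL=W FR=S RL=S RR=S
t=28: FL=S FR=S RL=W RR=S


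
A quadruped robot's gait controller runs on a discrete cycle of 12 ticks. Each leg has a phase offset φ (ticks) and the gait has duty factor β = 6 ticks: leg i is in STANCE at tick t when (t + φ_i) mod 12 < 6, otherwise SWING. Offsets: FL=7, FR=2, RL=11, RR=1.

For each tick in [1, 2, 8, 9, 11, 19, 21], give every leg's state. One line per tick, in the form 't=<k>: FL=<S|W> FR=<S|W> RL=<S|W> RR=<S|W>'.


t=1: phase=(8,3,0,2) vs β=6 → FL=W FR=S RL=S RR=S
t=2: phase=(9,4,1,3) vs β=6 → FL=W FR=S RL=S RR=S
t=8: phase=(3,10,7,9) vs β=6 → FL=S FR=W RL=W RR=W
t=9: phase=(4,11,8,10) vs β=6 → FL=S FR=W RL=W RR=W
t=11: phase=(6,1,10,0) vs β=6 → FL=W FR=S RL=W RR=S
t=19: phase=(2,9,6,8) vs β=6 → FL=S FR=W RL=W RR=W
t=21: phase=(4,11,8,10) vs β=6 → FL=S FR=W RL=W RR=W

t=1: FL=W FR=S RL=S RR=S
t=2: FL=W FR=S RL=S RR=S
t=8: FL=S FR=W RL=W RR=W
t=9: FL=S FR=W RL=W RR=W
t=11: FL=W FR=S RL=W RR=S
t=19: FL=S FR=W RL=W RR=W
t=21: FL=S FR=W RL=W RR=W


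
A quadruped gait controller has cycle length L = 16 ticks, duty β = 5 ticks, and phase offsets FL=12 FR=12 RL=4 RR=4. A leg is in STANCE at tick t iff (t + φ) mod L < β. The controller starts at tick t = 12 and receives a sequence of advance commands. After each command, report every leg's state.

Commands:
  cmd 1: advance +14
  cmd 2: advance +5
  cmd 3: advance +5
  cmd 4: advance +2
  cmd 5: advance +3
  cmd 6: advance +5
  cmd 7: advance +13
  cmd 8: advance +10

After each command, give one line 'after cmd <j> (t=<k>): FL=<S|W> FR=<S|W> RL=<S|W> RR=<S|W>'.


start t=12: FL=W FR=W RL=S RR=S
cmd 1: advance +14 → t=26, phase=(6,6,14,14) → FL=W FR=W RL=W RR=W
cmd 2: advance +5 → t=31, phase=(11,11,3,3) → FL=W FR=W RL=S RR=S
cmd 3: advance +5 → t=36, phase=(0,0,8,8) → FL=S FR=S RL=W RR=W
cmd 4: advance +2 → t=38, phase=(2,2,10,10) → FL=S FR=S RL=W RR=W
cmd 5: advance +3 → t=41, phase=(5,5,13,13) → FL=W FR=W RL=W RR=W
cmd 6: advance +5 → t=46, phase=(10,10,2,2) → FL=W FR=W RL=S RR=S
cmd 7: advance +13 → t=59, phase=(7,7,15,15) → FL=W FR=W RL=W RR=W
cmd 8: advance +10 → t=69, phase=(1,1,9,9) → FL=S FR=S RL=W RR=W

after cmd 1 (t=26): FL=W FR=W RL=W RR=W
after cmd 2 (t=31): FL=W FR=W RL=S RR=S
after cmd 3 (t=36): FL=S FR=S RL=W RR=W
after cmd 4 (t=38): FL=S FR=S RL=W RR=W
after cmd 5 (t=41): FL=W FR=W RL=W RR=W
after cmd 6 (t=46): FL=W FR=W RL=S RR=S
after cmd 7 (t=59): FL=W FR=W RL=W RR=W
after cmd 8 (t=69): FL=S FR=S RL=W RR=W


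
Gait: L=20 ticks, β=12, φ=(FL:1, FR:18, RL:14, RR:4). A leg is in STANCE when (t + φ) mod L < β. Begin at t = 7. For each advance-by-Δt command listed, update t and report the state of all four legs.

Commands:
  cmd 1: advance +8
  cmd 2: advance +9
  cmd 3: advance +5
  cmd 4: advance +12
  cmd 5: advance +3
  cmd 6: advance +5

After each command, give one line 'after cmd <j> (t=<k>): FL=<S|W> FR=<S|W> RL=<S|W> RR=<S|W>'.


start t=7: FL=S FR=S RL=S RR=S
cmd 1: advance +8 → t=15, phase=(16,13,9,19) → FL=W FR=W RL=S RR=W
cmd 2: advance +9 → t=24, phase=(5,2,18,8) → FL=S FR=S RL=W RR=S
cmd 3: advance +5 → t=29, phase=(10,7,3,13) → FL=S FR=S RL=S RR=W
cmd 4: advance +12 → t=41, phase=(2,19,15,5) → FL=S FR=W RL=W RR=S
cmd 5: advance +3 → t=44, phase=(5,2,18,8) → FL=S FR=S RL=W RR=S
cmd 6: advance +5 → t=49, phase=(10,7,3,13) → FL=S FR=S RL=S RR=W

after cmd 1 (t=15): FL=W FR=W RL=S RR=W
after cmd 2 (t=24): FL=S FR=S RL=W RR=S
after cmd 3 (t=29): FL=S FR=S RL=S RR=W
after cmd 4 (t=41): FL=S FR=W RL=W RR=S
after cmd 5 (t=44): FL=S FR=S RL=W RR=S
after cmd 6 (t=49): FL=S FR=S RL=S RR=W


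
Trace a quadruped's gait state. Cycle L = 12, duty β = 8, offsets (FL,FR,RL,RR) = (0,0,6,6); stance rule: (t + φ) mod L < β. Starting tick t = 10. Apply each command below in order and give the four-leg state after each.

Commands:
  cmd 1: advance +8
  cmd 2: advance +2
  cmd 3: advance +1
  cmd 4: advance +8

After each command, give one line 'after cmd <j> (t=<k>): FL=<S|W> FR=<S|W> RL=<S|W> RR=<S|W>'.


start t=10: FL=W FR=W RL=S RR=S
cmd 1: advance +8 → t=18, phase=(6,6,0,0) → FL=S FR=S RL=S RR=S
cmd 2: advance +2 → t=20, phase=(8,8,2,2) → FL=W FR=W RL=S RR=S
cmd 3: advance +1 → t=21, phase=(9,9,3,3) → FL=W FR=W RL=S RR=S
cmd 4: advance +8 → t=29, phase=(5,5,11,11) → FL=S FR=S RL=W RR=W

after cmd 1 (t=18): FL=S FR=S RL=S RR=S
after cmd 2 (t=20): FL=W FR=W RL=S RR=S
after cmd 3 (t=21): FL=W FR=W RL=S RR=S
after cmd 4 (t=29): FL=S FR=S RL=W RR=W


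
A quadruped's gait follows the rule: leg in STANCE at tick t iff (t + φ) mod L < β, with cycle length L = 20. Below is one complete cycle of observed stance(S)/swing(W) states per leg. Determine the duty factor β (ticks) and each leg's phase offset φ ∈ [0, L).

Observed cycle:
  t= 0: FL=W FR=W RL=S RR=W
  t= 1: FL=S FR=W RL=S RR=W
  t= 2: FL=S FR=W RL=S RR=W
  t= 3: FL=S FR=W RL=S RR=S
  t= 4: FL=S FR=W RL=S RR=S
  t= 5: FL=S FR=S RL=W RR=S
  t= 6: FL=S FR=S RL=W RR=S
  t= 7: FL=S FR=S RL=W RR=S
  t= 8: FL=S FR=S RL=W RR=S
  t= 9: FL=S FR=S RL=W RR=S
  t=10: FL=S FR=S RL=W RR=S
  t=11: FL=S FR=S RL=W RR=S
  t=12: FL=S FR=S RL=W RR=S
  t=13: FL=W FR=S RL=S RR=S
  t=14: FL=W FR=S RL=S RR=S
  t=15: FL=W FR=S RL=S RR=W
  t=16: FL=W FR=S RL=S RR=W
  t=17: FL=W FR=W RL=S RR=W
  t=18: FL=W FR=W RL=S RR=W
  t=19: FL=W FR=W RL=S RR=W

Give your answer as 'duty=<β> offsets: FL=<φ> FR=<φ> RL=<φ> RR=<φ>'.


duty=12 offsets: FL=19 FR=15 RL=7 RR=17

duty β = stance ticks per leg = 12
FL: stance ticks = 12; W→S at t=1 → φ=19
FR: stance ticks = 12; W→S at t=5 → φ=15
RL: stance ticks = 12; W→S at t=13 → φ=7
RR: stance ticks = 12; W→S at t=3 → φ=17


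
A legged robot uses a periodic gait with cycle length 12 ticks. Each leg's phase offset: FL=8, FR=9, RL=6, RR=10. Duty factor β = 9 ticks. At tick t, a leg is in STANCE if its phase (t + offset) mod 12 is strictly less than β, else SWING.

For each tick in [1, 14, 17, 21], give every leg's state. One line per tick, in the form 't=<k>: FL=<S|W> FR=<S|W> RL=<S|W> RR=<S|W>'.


t=1: FL=W FR=W RL=S RR=W
t=14: FL=W FR=W RL=S RR=S
t=17: FL=S FR=S RL=W RR=S
t=21: FL=S FR=S RL=S RR=S

t=1: phase=(9,10,7,11) vs β=9 → FL=W FR=W RL=S RR=W
t=14: phase=(10,11,8,0) vs β=9 → FL=W FR=W RL=S RR=S
t=17: phase=(1,2,11,3) vs β=9 → FL=S FR=S RL=W RR=S
t=21: phase=(5,6,3,7) vs β=9 → FL=S FR=S RL=S RR=S


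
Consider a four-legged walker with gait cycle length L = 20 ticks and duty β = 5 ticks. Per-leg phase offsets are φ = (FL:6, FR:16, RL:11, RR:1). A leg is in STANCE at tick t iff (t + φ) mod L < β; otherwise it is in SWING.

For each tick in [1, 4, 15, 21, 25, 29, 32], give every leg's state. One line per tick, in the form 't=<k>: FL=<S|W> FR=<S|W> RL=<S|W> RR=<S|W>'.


t=1: FL=W FR=W RL=W RR=S
t=4: FL=W FR=S RL=W RR=W
t=15: FL=S FR=W RL=W RR=W
t=21: FL=W FR=W RL=W RR=S
t=25: FL=W FR=S RL=W RR=W
t=29: FL=W FR=W RL=S RR=W
t=32: FL=W FR=W RL=S RR=W

t=1: phase=(7,17,12,2) vs β=5 → FL=W FR=W RL=W RR=S
t=4: phase=(10,0,15,5) vs β=5 → FL=W FR=S RL=W RR=W
t=15: phase=(1,11,6,16) vs β=5 → FL=S FR=W RL=W RR=W
t=21: phase=(7,17,12,2) vs β=5 → FL=W FR=W RL=W RR=S
t=25: phase=(11,1,16,6) vs β=5 → FL=W FR=S RL=W RR=W
t=29: phase=(15,5,0,10) vs β=5 → FL=W FR=W RL=S RR=W
t=32: phase=(18,8,3,13) vs β=5 → FL=W FR=W RL=S RR=W


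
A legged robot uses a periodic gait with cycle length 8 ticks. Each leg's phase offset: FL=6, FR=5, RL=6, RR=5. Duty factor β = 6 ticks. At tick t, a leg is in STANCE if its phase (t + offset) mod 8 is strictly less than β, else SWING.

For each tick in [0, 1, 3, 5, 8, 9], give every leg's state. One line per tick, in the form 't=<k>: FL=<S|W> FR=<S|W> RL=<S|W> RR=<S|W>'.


t=0: FL=W FR=S RL=W RR=S
t=1: FL=W FR=W RL=W RR=W
t=3: FL=S FR=S RL=S RR=S
t=5: FL=S FR=S RL=S RR=S
t=8: FL=W FR=S RL=W RR=S
t=9: FL=W FR=W RL=W RR=W

t=0: phase=(6,5,6,5) vs β=6 → FL=W FR=S RL=W RR=S
t=1: phase=(7,6,7,6) vs β=6 → FL=W FR=W RL=W RR=W
t=3: phase=(1,0,1,0) vs β=6 → FL=S FR=S RL=S RR=S
t=5: phase=(3,2,3,2) vs β=6 → FL=S FR=S RL=S RR=S
t=8: phase=(6,5,6,5) vs β=6 → FL=W FR=S RL=W RR=S
t=9: phase=(7,6,7,6) vs β=6 → FL=W FR=W RL=W RR=W


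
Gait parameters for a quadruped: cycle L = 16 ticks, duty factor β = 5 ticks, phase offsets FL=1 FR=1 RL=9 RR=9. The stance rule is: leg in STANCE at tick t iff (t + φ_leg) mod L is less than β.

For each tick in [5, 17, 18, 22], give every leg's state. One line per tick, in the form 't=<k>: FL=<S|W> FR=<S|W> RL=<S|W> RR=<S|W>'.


t=5: FL=W FR=W RL=W RR=W
t=17: FL=S FR=S RL=W RR=W
t=18: FL=S FR=S RL=W RR=W
t=22: FL=W FR=W RL=W RR=W

t=5: phase=(6,6,14,14) vs β=5 → FL=W FR=W RL=W RR=W
t=17: phase=(2,2,10,10) vs β=5 → FL=S FR=S RL=W RR=W
t=18: phase=(3,3,11,11) vs β=5 → FL=S FR=S RL=W RR=W
t=22: phase=(7,7,15,15) vs β=5 → FL=W FR=W RL=W RR=W


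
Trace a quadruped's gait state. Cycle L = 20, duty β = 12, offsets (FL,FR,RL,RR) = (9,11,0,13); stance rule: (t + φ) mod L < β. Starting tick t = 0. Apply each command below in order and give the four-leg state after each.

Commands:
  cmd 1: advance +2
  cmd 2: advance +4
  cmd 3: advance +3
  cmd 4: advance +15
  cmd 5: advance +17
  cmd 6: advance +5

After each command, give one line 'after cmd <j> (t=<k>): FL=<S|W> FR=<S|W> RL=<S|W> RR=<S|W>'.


after cmd 1 (t=2): FL=S FR=W RL=S RR=W
after cmd 2 (t=6): FL=W FR=W RL=S RR=W
after cmd 3 (t=9): FL=W FR=S RL=S RR=S
after cmd 4 (t=24): FL=W FR=W RL=S RR=W
after cmd 5 (t=41): FL=S FR=W RL=S RR=W
after cmd 6 (t=46): FL=W FR=W RL=S RR=W

start t=0: FL=S FR=S RL=S RR=W
cmd 1: advance +2 → t=2, phase=(11,13,2,15) → FL=S FR=W RL=S RR=W
cmd 2: advance +4 → t=6, phase=(15,17,6,19) → FL=W FR=W RL=S RR=W
cmd 3: advance +3 → t=9, phase=(18,0,9,2) → FL=W FR=S RL=S RR=S
cmd 4: advance +15 → t=24, phase=(13,15,4,17) → FL=W FR=W RL=S RR=W
cmd 5: advance +17 → t=41, phase=(10,12,1,14) → FL=S FR=W RL=S RR=W
cmd 6: advance +5 → t=46, phase=(15,17,6,19) → FL=W FR=W RL=S RR=W


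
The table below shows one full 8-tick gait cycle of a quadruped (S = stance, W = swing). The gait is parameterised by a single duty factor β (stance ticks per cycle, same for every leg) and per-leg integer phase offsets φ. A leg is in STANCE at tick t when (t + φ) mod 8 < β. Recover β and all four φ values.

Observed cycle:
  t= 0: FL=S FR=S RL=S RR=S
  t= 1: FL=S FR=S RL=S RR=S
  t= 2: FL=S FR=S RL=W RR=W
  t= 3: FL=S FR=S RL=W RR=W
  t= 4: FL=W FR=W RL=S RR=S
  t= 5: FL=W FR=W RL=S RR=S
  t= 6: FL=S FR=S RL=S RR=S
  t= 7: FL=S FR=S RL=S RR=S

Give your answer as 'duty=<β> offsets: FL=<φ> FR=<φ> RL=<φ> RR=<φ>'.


duty β = stance ticks per leg = 6
FL: stance ticks = 6; W→S at t=6 → φ=2
FR: stance ticks = 6; W→S at t=6 → φ=2
RL: stance ticks = 6; W→S at t=4 → φ=4
RR: stance ticks = 6; W→S at t=4 → φ=4

duty=6 offsets: FL=2 FR=2 RL=4 RR=4


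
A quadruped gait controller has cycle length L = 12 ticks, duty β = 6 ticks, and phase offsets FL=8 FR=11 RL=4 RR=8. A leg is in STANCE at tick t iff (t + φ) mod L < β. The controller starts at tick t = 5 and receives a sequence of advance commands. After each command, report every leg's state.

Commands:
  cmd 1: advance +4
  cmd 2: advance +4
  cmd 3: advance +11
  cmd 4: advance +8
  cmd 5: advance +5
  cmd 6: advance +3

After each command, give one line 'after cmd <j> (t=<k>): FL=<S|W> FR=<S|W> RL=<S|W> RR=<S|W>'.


after cmd 1 (t=9): FL=S FR=W RL=S RR=S
after cmd 2 (t=13): FL=W FR=S RL=S RR=W
after cmd 3 (t=24): FL=W FR=W RL=S RR=W
after cmd 4 (t=32): FL=S FR=W RL=S RR=S
after cmd 5 (t=37): FL=W FR=S RL=S RR=W
after cmd 6 (t=40): FL=S FR=S RL=W RR=S

start t=5: FL=S FR=S RL=W RR=S
cmd 1: advance +4 → t=9, phase=(5,8,1,5) → FL=S FR=W RL=S RR=S
cmd 2: advance +4 → t=13, phase=(9,0,5,9) → FL=W FR=S RL=S RR=W
cmd 3: advance +11 → t=24, phase=(8,11,4,8) → FL=W FR=W RL=S RR=W
cmd 4: advance +8 → t=32, phase=(4,7,0,4) → FL=S FR=W RL=S RR=S
cmd 5: advance +5 → t=37, phase=(9,0,5,9) → FL=W FR=S RL=S RR=W
cmd 6: advance +3 → t=40, phase=(0,3,8,0) → FL=S FR=S RL=W RR=S


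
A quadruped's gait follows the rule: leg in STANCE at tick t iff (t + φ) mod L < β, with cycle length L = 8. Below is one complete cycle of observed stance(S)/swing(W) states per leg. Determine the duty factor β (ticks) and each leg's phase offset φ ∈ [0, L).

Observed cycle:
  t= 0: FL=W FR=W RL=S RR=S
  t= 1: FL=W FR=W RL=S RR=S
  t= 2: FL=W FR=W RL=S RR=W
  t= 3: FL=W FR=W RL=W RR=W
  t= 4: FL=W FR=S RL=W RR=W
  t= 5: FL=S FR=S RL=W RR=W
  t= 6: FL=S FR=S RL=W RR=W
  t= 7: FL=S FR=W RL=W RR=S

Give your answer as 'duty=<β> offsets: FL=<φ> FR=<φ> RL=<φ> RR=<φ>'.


duty β = stance ticks per leg = 3
FL: stance ticks = 3; W→S at t=5 → φ=3
FR: stance ticks = 3; W→S at t=4 → φ=4
RL: stance ticks = 3; W→S at t=0 → φ=0
RR: stance ticks = 3; W→S at t=7 → φ=1

duty=3 offsets: FL=3 FR=4 RL=0 RR=1


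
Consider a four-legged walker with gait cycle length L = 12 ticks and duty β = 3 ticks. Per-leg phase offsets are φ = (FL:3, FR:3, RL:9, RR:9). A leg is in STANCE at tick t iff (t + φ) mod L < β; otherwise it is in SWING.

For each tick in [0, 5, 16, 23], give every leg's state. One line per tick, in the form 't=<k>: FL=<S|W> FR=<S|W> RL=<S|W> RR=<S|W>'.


t=0: FL=W FR=W RL=W RR=W
t=5: FL=W FR=W RL=S RR=S
t=16: FL=W FR=W RL=S RR=S
t=23: FL=S FR=S RL=W RR=W

t=0: phase=(3,3,9,9) vs β=3 → FL=W FR=W RL=W RR=W
t=5: phase=(8,8,2,2) vs β=3 → FL=W FR=W RL=S RR=S
t=16: phase=(7,7,1,1) vs β=3 → FL=W FR=W RL=S RR=S
t=23: phase=(2,2,8,8) vs β=3 → FL=S FR=S RL=W RR=W


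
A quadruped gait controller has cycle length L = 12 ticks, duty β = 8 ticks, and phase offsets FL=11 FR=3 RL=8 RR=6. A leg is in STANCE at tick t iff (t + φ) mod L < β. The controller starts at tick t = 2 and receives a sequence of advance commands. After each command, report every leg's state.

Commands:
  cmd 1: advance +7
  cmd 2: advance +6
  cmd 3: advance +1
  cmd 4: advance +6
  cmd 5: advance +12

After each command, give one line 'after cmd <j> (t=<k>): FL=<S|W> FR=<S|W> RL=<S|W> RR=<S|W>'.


after cmd 1 (t=9): FL=W FR=S RL=S RR=S
after cmd 2 (t=15): FL=S FR=S RL=W RR=W
after cmd 3 (t=16): FL=S FR=S RL=S RR=W
after cmd 4 (t=22): FL=W FR=S RL=S RR=S
after cmd 5 (t=34): FL=W FR=S RL=S RR=S

start t=2: FL=S FR=S RL=W RR=W
cmd 1: advance +7 → t=9, phase=(8,0,5,3) → FL=W FR=S RL=S RR=S
cmd 2: advance +6 → t=15, phase=(2,6,11,9) → FL=S FR=S RL=W RR=W
cmd 3: advance +1 → t=16, phase=(3,7,0,10) → FL=S FR=S RL=S RR=W
cmd 4: advance +6 → t=22, phase=(9,1,6,4) → FL=W FR=S RL=S RR=S
cmd 5: advance +12 → t=34, phase=(9,1,6,4) → FL=W FR=S RL=S RR=S


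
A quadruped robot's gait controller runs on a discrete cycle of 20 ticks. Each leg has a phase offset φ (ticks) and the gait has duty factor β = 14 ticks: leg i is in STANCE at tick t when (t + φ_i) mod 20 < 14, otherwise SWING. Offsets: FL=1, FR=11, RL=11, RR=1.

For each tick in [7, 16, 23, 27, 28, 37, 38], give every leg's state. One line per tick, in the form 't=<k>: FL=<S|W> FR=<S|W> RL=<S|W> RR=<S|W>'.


t=7: phase=(8,18,18,8) vs β=14 → FL=S FR=W RL=W RR=S
t=16: phase=(17,7,7,17) vs β=14 → FL=W FR=S RL=S RR=W
t=23: phase=(4,14,14,4) vs β=14 → FL=S FR=W RL=W RR=S
t=27: phase=(8,18,18,8) vs β=14 → FL=S FR=W RL=W RR=S
t=28: phase=(9,19,19,9) vs β=14 → FL=S FR=W RL=W RR=S
t=37: phase=(18,8,8,18) vs β=14 → FL=W FR=S RL=S RR=W
t=38: phase=(19,9,9,19) vs β=14 → FL=W FR=S RL=S RR=W

t=7: FL=S FR=W RL=W RR=S
t=16: FL=W FR=S RL=S RR=W
t=23: FL=S FR=W RL=W RR=S
t=27: FL=S FR=W RL=W RR=S
t=28: FL=S FR=W RL=W RR=S
t=37: FL=W FR=S RL=S RR=W
t=38: FL=W FR=S RL=S RR=W


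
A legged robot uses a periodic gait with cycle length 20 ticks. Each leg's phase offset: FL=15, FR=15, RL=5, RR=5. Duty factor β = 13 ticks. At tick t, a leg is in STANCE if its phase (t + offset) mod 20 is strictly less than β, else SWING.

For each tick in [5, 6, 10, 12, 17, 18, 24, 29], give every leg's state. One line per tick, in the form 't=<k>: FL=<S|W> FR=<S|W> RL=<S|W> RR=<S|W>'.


t=5: FL=S FR=S RL=S RR=S
t=6: FL=S FR=S RL=S RR=S
t=10: FL=S FR=S RL=W RR=W
t=12: FL=S FR=S RL=W RR=W
t=17: FL=S FR=S RL=S RR=S
t=18: FL=W FR=W RL=S RR=S
t=24: FL=W FR=W RL=S RR=S
t=29: FL=S FR=S RL=W RR=W

t=5: phase=(0,0,10,10) vs β=13 → FL=S FR=S RL=S RR=S
t=6: phase=(1,1,11,11) vs β=13 → FL=S FR=S RL=S RR=S
t=10: phase=(5,5,15,15) vs β=13 → FL=S FR=S RL=W RR=W
t=12: phase=(7,7,17,17) vs β=13 → FL=S FR=S RL=W RR=W
t=17: phase=(12,12,2,2) vs β=13 → FL=S FR=S RL=S RR=S
t=18: phase=(13,13,3,3) vs β=13 → FL=W FR=W RL=S RR=S
t=24: phase=(19,19,9,9) vs β=13 → FL=W FR=W RL=S RR=S
t=29: phase=(4,4,14,14) vs β=13 → FL=S FR=S RL=W RR=W


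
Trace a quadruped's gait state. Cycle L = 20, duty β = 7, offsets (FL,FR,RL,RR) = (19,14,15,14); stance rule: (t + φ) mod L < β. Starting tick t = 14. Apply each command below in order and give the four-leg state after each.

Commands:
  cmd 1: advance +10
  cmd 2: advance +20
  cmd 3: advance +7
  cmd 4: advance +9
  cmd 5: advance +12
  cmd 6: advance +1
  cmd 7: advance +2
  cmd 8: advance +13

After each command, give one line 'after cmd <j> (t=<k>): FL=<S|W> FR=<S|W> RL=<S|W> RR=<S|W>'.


start t=14: FL=W FR=W RL=W RR=W
cmd 1: advance +10 → t=24, phase=(3,18,19,18) → FL=S FR=W RL=W RR=W
cmd 2: advance +20 → t=44, phase=(3,18,19,18) → FL=S FR=W RL=W RR=W
cmd 3: advance +7 → t=51, phase=(10,5,6,5) → FL=W FR=S RL=S RR=S
cmd 4: advance +9 → t=60, phase=(19,14,15,14) → FL=W FR=W RL=W RR=W
cmd 5: advance +12 → t=72, phase=(11,6,7,6) → FL=W FR=S RL=W RR=S
cmd 6: advance +1 → t=73, phase=(12,7,8,7) → FL=W FR=W RL=W RR=W
cmd 7: advance +2 → t=75, phase=(14,9,10,9) → FL=W FR=W RL=W RR=W
cmd 8: advance +13 → t=88, phase=(7,2,3,2) → FL=W FR=S RL=S RR=S

after cmd 1 (t=24): FL=S FR=W RL=W RR=W
after cmd 2 (t=44): FL=S FR=W RL=W RR=W
after cmd 3 (t=51): FL=W FR=S RL=S RR=S
after cmd 4 (t=60): FL=W FR=W RL=W RR=W
after cmd 5 (t=72): FL=W FR=S RL=W RR=S
after cmd 6 (t=73): FL=W FR=W RL=W RR=W
after cmd 7 (t=75): FL=W FR=W RL=W RR=W
after cmd 8 (t=88): FL=W FR=S RL=S RR=S


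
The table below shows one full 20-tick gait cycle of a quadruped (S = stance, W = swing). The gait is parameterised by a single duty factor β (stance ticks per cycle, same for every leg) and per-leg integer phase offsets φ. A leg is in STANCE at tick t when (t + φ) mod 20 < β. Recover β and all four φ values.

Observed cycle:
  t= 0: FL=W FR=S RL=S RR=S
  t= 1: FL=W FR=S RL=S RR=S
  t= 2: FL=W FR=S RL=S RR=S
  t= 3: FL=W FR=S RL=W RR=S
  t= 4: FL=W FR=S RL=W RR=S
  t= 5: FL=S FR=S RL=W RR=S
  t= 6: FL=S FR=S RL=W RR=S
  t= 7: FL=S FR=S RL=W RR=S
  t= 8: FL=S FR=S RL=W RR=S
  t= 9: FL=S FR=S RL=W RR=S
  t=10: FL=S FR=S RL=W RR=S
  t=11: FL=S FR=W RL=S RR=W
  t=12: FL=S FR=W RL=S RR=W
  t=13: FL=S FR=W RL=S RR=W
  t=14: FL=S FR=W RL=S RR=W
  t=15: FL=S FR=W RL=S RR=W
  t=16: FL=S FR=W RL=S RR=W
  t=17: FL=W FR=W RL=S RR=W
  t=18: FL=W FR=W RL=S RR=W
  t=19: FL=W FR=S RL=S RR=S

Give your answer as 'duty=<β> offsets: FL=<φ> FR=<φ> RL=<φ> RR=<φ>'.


duty β = stance ticks per leg = 12
FL: stance ticks = 12; W→S at t=5 → φ=15
FR: stance ticks = 12; W→S at t=19 → φ=1
RL: stance ticks = 12; W→S at t=11 → φ=9
RR: stance ticks = 12; W→S at t=19 → φ=1

duty=12 offsets: FL=15 FR=1 RL=9 RR=1
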